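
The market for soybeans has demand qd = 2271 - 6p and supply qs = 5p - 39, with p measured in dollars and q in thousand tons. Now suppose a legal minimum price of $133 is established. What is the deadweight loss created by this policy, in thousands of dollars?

0

In a free market, 2271 - 6p = 5p - 39 gives the equilibrium p* = 210, q* = 1011.
Since 133 is below p* = 210, the floor does not bind and the free-market outcome prevails.
Since the control does not bind, no trades are prevented and deadweight loss is zero.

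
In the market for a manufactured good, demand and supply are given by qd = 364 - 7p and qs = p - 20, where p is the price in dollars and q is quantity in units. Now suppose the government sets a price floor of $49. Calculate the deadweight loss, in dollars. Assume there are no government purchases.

28

Setting quantity demanded equal to quantity supplied, 364 - 7p = p - 20, gives p* = 48 and q* = 28.
Since 49 > 48, the floor is binding.
At p = 49: qd = 364 - 7·49 = 21 and qs = 49 - 20 = 29.
Quantity traded falls to 21. At q = 21 the demand price is (364 - 21)/7 = 49 and the supply price is 20 + 21 = 41.
Deadweight loss = ½ · (49 - 41) · (28 - 21) = ½ · 8 · 7 = 28.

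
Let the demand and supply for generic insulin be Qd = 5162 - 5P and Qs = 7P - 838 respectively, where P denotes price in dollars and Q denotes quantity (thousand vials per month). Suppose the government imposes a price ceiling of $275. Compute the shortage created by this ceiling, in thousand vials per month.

Setting quantity demanded equal to quantity supplied, 5162 - 5P = 7P - 838, gives P* = 500 and Q* = 2662.
Because the ceiling (275) lies below the market-clearing price, it is binding.
At P = 275: Qd = 5162 - 5·275 = 3787 and Qs = 7·275 - 838 = 1087.
Shortage = Qd - Qs = 3787 - 1087 = 2700.

2700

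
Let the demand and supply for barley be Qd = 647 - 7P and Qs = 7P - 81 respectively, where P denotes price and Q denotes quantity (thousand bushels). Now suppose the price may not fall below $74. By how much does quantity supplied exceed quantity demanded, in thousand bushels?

308

Setting quantity demanded equal to quantity supplied, 647 - 7P = 7P - 81, gives P* = 52 and Q* = 283.
Because the floor (74) lies above the market-clearing price, it is binding.
At P = 74: Qd = 647 - 7·74 = 129 and Qs = 7·74 - 81 = 437.
Surplus = Qs - Qd = 437 - 129 = 308.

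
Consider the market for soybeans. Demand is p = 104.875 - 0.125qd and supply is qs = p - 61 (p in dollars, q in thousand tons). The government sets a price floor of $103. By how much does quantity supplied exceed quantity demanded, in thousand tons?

Rearranging demand gives qd = 839 - 8p. In a free market, 839 - 8p = p - 61 gives the equilibrium p* = 100, q* = 39.
The floor of 103 is above the equilibrium price 100, so it binds.
At p = 103: qd = 839 - 8·103 = 15 and qs = 103 - 61 = 42.
Surplus = qs - qd = 42 - 15 = 27.

27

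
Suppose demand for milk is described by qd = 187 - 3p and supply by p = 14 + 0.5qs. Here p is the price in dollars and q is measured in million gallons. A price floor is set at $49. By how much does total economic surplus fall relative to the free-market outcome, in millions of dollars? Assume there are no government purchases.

135

Rearranging supply gives qs = 2p - 28. In a free market, 187 - 3p = 2p - 28 gives the equilibrium p* = 43, q* = 58.
The floor of 49 is above the equilibrium price 43, so it binds.
At p = 49: qd = 187 - 3·49 = 40 and qs = 2·49 - 28 = 70.
Quantity traded falls to 40. At q = 40 the demand price is (187 - 40)/3 = 49 and the supply price is (28 + 40)/2 = 34.
Deadweight loss = ½ · (49 - 34) · (58 - 40) = ½ · 15 · 18 = 135.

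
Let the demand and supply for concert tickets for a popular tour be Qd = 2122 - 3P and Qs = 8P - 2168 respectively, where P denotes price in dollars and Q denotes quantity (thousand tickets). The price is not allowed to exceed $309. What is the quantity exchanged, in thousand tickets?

304

In a free market, 2122 - 3P = 8P - 2168 gives the equilibrium P* = 390, Q* = 952.
Because the ceiling (309) lies below the market-clearing price, it is binding.
At P = 309: Qd = 2122 - 3·309 = 1195 and Qs = 8·309 - 2168 = 304.
The quantity actually transacted is the short side, supply: 304.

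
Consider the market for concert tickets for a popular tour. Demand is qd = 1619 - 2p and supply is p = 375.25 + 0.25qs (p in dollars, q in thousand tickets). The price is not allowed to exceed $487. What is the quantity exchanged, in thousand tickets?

Rearranging supply gives qs = 4p - 1501. Equilibrium: 1619 - 2p = 4p - 1501, so 3120 = 6p and p* = 520, q* = 579.
The ceiling of 487 is below the equilibrium price 520, so it binds.
At p = 487: qd = 1619 - 2·487 = 645 and qs = 4·487 - 1501 = 447.
The quantity actually transacted is the short side, supply: 447.

447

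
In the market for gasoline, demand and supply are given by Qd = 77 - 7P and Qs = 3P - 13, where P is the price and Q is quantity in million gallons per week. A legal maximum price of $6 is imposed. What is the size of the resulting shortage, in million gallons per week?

30

In a free market, 77 - 7P = 3P - 13 gives the equilibrium P* = 9, Q* = 14.
Because the ceiling (6) lies below the market-clearing price, it is binding.
At P = 6: Qd = 77 - 7·6 = 35 and Qs = 3·6 - 13 = 5.
Shortage = Qd - Qs = 35 - 5 = 30.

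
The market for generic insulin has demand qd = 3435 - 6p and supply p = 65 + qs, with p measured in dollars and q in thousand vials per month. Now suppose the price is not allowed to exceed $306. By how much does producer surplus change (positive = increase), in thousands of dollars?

-65572

Rearranging supply gives qs = p - 65. Without the control the market clears where 3435 - 6p = p - 65, i.e. p* = 500 and q* = 435.
Because the ceiling (306) lies below the market-clearing price, it is binding.
At p = 306: qd = 3435 - 6·306 = 1599 and qs = 306 - 65 = 241.
Producer surplus without the control is ½ · (500 - 65) · 435 = 94612.5.
With the ceiling, producers sell 241 units at 306, so PS = ½ · (306 - 65) · 241 = 29040.5.
Change in producer surplus = 29040.5 - 94612.5 = -65572.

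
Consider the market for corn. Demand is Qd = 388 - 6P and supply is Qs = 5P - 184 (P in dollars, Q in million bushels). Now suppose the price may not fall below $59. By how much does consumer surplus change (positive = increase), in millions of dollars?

-385

Without the control the market clears where 388 - 6P = 5P - 184, i.e. P* = 52 and Q* = 76.
The floor of 59 is above the equilibrium price 52, so it binds.
At P = 59: Qd = 388 - 6·59 = 34 and Qs = 5·59 - 184 = 111.
Consumer surplus without the control is ½ · (194/3 - 52) · 76 = 1444/3.
With the floor, consumers buy 34 units at 59, so CS = ½ · (194/3 - 59) · 34 = 289/3.
Change in consumer surplus = 289/3 - 1444/3 = -385.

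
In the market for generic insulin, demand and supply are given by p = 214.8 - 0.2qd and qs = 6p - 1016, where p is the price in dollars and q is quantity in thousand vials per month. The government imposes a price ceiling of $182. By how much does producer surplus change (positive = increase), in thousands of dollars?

Rearranging demand gives qd = 1074 - 5p. Without the control the market clears where 1074 - 5p = 6p - 1016, i.e. p* = 190 and q* = 124.
The ceiling of 182 is below the equilibrium price 190, so it binds.
At p = 182: qd = 1074 - 5·182 = 164 and qs = 6·182 - 1016 = 76.
Producer surplus without the control is ½ · (190 - 508/3) · 124 = 3844/3.
With the ceiling, producers sell 76 units at 182, so PS = ½ · (182 - 508/3) · 76 = 1444/3.
Change in producer surplus = 1444/3 - 3844/3 = -800.

-800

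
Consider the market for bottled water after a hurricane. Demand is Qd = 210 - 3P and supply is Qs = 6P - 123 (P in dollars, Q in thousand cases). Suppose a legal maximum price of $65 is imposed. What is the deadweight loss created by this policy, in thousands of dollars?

0

Without the control the market clears where 210 - 3P = 6P - 123, i.e. P* = 37 and Q* = 99.
The ceiling of 65 is above the equilibrium price 37, so it is not binding; the market clears at P* = 37, Q* = 99.
Since the control does not bind, no trades are prevented and deadweight loss is zero.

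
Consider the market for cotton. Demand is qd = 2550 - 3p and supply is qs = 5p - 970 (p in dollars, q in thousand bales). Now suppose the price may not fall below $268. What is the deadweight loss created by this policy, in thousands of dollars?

0

Equilibrium: 2550 - 3p = 5p - 970, so 3520 = 8p and p* = 440, q* = 1230.
Since 268 is below p* = 440, the floor does not bind and the free-market outcome prevails.
Since the control does not bind, no trades are prevented and deadweight loss is zero.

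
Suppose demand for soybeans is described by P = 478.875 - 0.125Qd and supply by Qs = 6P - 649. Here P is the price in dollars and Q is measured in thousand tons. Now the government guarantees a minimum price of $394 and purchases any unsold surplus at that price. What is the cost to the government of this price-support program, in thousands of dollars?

408184

Rearranging demand gives Qd = 3831 - 8P. In a free market, 3831 - 8P = 6P - 649 gives the equilibrium P* = 320, Q* = 1271.
Since 394 > 320, the floor is binding.
At P = 394: Qd = 3831 - 8·394 = 679 and Qs = 6·394 - 649 = 1715.
Surplus = Qs - Qd = 1036.
Government expenditure = surplus × support price = 1036 × 394 = 408184.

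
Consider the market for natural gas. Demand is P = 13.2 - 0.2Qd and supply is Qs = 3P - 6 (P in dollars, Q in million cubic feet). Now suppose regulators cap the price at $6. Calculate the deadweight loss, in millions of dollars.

21.6

Rearranging demand gives Qd = 66 - 5P. Setting quantity demanded equal to quantity supplied, 66 - 5P = 3P - 6, gives P* = 9 and Q* = 21.
Since 6 < 9, the ceiling is binding.
At P = 6: Qd = 66 - 5·6 = 36 and Qs = 3·6 - 6 = 12.
Quantity traded falls to 12. At Q = 12 the demand price is (66 - 12)/5 = 10.8 and the supply price is (6 + 12)/3 = 6.
Deadweight loss = ½ · (10.8 - 6) · (21 - 12) = ½ · 4.8 · 9 = 21.6.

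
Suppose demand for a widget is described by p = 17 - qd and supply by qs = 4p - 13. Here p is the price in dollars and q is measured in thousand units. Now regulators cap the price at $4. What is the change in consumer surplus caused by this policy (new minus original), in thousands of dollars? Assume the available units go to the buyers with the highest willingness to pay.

Rearranging demand gives qd = 17 - p. Equilibrium: 17 - p = 4p - 13, so 30 = 5p and p* = 6, q* = 11.
Because the ceiling (4) lies below the market-clearing price, it is binding.
At p = 4: qd = 17 - 4 = 13 and qs = 4·4 - 13 = 3.
Consumer surplus without the control is ½ · (17 - 6) · 11 = 60.5.
With the ceiling, 3 units are sold at 4 (assume they go to the highest-value buyers). The demand price at q = 3 is 14, so CS = ½ · [(17 - 4) + (14 - 4)] · 3 = 34.5.
Change in consumer surplus = 34.5 - 60.5 = -26.

-26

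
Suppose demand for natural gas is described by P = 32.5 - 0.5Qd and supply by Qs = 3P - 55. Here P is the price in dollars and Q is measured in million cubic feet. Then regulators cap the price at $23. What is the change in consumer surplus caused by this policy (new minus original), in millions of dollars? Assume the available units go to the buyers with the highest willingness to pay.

Rearranging demand gives Qd = 65 - 2P. Equilibrium: 65 - 2P = 3P - 55, so 120 = 5P and P* = 24, Q* = 17.
Since 23 < 24, the ceiling is binding.
At P = 23: Qd = 65 - 2·23 = 19 and Qs = 3·23 - 55 = 14.
Consumer surplus without the control is ½ · (32.5 - 24) · 17 = 72.25.
With the ceiling, 14 units are sold at 23 (assume they go to the highest-value buyers). The demand price at Q = 14 is 25.5, so CS = ½ · [(32.5 - 23) + (25.5 - 23)] · 14 = 84.
Change in consumer surplus = 84 - 72.25 = 11.75.

11.75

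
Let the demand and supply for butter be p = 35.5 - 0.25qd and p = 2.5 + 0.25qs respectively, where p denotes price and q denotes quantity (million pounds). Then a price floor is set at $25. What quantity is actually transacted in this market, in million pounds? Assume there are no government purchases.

Rearranging demand gives qd = 142 - 4p; rearranging supply gives qs = 4p - 10. Equilibrium: 142 - 4p = 4p - 10, so 152 = 8p and p* = 19, q* = 66.
Since 25 > 19, the floor is binding.
At p = 25: qd = 142 - 4·25 = 42 and qs = 4·25 - 10 = 90.
The quantity actually transacted is the short side, demand: 42.

42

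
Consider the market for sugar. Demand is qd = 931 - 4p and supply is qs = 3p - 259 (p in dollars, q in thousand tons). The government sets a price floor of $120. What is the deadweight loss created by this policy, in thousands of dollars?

0

Setting quantity demanded equal to quantity supplied, 931 - 4p = 3p - 259, gives p* = 170 and q* = 251.
Since 120 is below p* = 170, the floor does not bind and the free-market outcome prevails.
Since the control does not bind, no trades are prevented and deadweight loss is zero.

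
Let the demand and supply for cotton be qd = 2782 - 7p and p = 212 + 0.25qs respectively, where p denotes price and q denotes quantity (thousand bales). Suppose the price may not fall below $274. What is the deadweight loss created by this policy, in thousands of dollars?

0

Rearranging supply gives qs = 4p - 848. In a free market, 2782 - 7p = 4p - 848 gives the equilibrium p* = 330, q* = 472.
Since 274 is below p* = 330, the floor does not bind and the free-market outcome prevails.
Since the control does not bind, no trades are prevented and deadweight loss is zero.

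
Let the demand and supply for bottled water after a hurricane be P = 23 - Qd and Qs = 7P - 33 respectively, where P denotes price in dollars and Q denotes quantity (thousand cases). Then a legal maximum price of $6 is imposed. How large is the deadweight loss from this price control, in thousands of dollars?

28

Rearranging demand gives Qd = 23 - P. Equilibrium: 23 - P = 7P - 33, so 56 = 8P and P* = 7, Q* = 16.
Because the ceiling (6) lies below the market-clearing price, it is binding.
At P = 6: Qd = 23 - 6 = 17 and Qs = 7·6 - 33 = 9.
Quantity traded falls to 9. At Q = 9 the demand price is 23 - 9 = 14 and the supply price is (33 + 9)/7 = 6.
Deadweight loss = ½ · (14 - 6) · (16 - 9) = ½ · 8 · 7 = 28.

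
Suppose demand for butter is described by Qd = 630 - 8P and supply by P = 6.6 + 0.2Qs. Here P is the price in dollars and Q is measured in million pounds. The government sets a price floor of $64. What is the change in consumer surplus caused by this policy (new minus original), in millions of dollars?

-2210

Rearranging supply gives Qs = 5P - 33. Without the control the market clears where 630 - 8P = 5P - 33, i.e. P* = 51 and Q* = 222.
Since 64 > 51, the floor is binding.
At P = 64: Qd = 630 - 8·64 = 118 and Qs = 5·64 - 33 = 287.
Consumer surplus without the control is ½ · (78.75 - 51) · 222 = 3080.25.
With the floor, consumers buy 118 units at 64, so CS = ½ · (78.75 - 64) · 118 = 870.25.
Change in consumer surplus = 870.25 - 3080.25 = -2210.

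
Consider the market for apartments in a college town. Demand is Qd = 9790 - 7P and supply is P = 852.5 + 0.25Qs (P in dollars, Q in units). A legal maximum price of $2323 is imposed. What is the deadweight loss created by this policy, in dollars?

0

Rearranging supply gives Qs = 4P - 3410. Equilibrium: 9790 - 7P = 4P - 3410, so 13200 = 11P and P* = 1200, Q* = 1390.
Since 2323 is above P* = 1200, the ceiling does not bind and the free-market outcome prevails.
Since the control does not bind, no trades are prevented and deadweight loss is zero.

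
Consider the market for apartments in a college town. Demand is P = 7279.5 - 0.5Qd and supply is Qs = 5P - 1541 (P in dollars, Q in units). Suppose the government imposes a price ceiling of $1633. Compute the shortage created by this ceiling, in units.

4669

Rearranging demand gives Qd = 14559 - 2P. Equilibrium: 14559 - 2P = 5P - 1541, so 16100 = 7P and P* = 2300, Q* = 9959.
The ceiling of 1633 is below the equilibrium price 2300, so it binds.
At P = 1633: Qd = 14559 - 2·1633 = 11293 and Qs = 5·1633 - 1541 = 6624.
Shortage = Qd - Qs = 11293 - 6624 = 4669.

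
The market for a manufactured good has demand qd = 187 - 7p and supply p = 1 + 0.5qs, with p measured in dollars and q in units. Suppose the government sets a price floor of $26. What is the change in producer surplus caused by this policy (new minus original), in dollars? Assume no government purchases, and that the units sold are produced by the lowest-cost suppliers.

-281.25

Rearranging supply gives qs = 2p - 2. Without the control the market clears where 187 - 7p = 2p - 2, i.e. p* = 21 and q* = 40.
Since 26 > 21, the floor is binding.
At p = 26: qd = 187 - 7·26 = 5 and qs = 2·26 - 2 = 50.
Producer surplus without the control is ½ · (21 - 1) · 40 = 400.
With the floor, 5 units are sold at 26. The supply price at q = 5 is 3.5, so PS = ½ · [(26 - 1) + (26 - 3.5)] · 5 = 118.75.
Change in producer surplus = 118.75 - 400 = -281.25.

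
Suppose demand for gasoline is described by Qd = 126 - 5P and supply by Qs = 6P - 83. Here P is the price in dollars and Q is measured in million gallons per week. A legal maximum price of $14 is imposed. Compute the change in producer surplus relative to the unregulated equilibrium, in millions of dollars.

Without the control the market clears where 126 - 5P = 6P - 83, i.e. P* = 19 and Q* = 31.
Because the ceiling (14) lies below the market-clearing price, it is binding.
At P = 14: Qd = 126 - 5·14 = 56 and Qs = 6·14 - 83 = 1.
Producer surplus without the control is ½ · (19 - 83/6) · 31 = 961/12.
With the ceiling, producers sell 1 units at 14, so PS = ½ · (14 - 83/6) · 1 = 1/12.
Change in producer surplus = 1/12 - 961/12 = -80.

-80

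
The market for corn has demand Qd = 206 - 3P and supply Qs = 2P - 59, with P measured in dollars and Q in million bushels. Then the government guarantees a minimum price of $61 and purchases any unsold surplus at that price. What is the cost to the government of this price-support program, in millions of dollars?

Setting quantity demanded equal to quantity supplied, 206 - 3P = 2P - 59, gives P* = 53 and Q* = 47.
The floor of 61 is above the equilibrium price 53, so it binds.
At P = 61: Qd = 206 - 3·61 = 23 and Qs = 2·61 - 59 = 63.
Surplus = Qs - Qd = 40.
Government expenditure = surplus × support price = 40 × 61 = 2440.

2440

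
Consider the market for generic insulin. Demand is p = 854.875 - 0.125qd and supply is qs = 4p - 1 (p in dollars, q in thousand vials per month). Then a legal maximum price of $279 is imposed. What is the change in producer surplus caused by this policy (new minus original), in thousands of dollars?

Rearranging demand gives qd = 6839 - 8p. In a free market, 6839 - 8p = 4p - 1 gives the equilibrium p* = 570, q* = 2279.
Since 279 < 570, the ceiling is binding.
At p = 279: qd = 6839 - 8·279 = 4607 and qs = 4·279 - 1 = 1115.
Producer surplus without the control is ½ · (570 - 0.25) · 2279 = 649230.125.
With the ceiling, producers sell 1115 units at 279, so PS = ½ · (279 - 0.25) · 1115 = 155403.125.
Change in producer surplus = 155403.125 - 649230.125 = -493827.

-493827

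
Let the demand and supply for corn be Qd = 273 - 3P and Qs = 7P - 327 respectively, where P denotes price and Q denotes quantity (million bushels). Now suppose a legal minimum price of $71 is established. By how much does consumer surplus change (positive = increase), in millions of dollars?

Equilibrium: 273 - 3P = 7P - 327, so 600 = 10P and P* = 60, Q* = 93.
Because the floor (71) lies above the market-clearing price, it is binding.
At P = 71: Qd = 273 - 3·71 = 60 and Qs = 7·71 - 327 = 170.
Consumer surplus without the control is ½ · (91 - 60) · 93 = 1441.5.
With the floor, consumers buy 60 units at 71, so CS = ½ · (91 - 71) · 60 = 600.
Change in consumer surplus = 600 - 1441.5 = -841.5.

-841.5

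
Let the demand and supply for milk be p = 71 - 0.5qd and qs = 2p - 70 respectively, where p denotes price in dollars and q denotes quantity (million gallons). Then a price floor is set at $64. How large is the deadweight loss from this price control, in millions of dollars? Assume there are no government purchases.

Rearranging demand gives qd = 142 - 2p. Equilibrium: 142 - 2p = 2p - 70, so 212 = 4p and p* = 53, q* = 36.
The floor of 64 is above the equilibrium price 53, so it binds.
At p = 64: qd = 142 - 2·64 = 14 and qs = 2·64 - 70 = 58.
Quantity traded falls to 14. At q = 14 the demand price is (142 - 14)/2 = 64 and the supply price is (70 + 14)/2 = 42.
Deadweight loss = ½ · (64 - 42) · (36 - 14) = ½ · 22 · 22 = 242.

242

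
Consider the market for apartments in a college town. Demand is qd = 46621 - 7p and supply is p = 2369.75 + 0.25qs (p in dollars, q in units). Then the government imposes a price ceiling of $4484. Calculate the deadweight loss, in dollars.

1192576

Rearranging supply gives qs = 4p - 9479. Setting quantity demanded equal to quantity supplied, 46621 - 7p = 4p - 9479, gives p* = 5100 and q* = 10921.
The ceiling of 4484 is below the equilibrium price 5100, so it binds.
At p = 4484: qd = 46621 - 7·4484 = 15233 and qs = 4·4484 - 9479 = 8457.
Quantity traded falls to 8457. At q = 8457 the demand price is (46621 - 8457)/7 = 5452 and the supply price is (9479 + 8457)/4 = 4484.
Deadweight loss = ½ · (5452 - 4484) · (10921 - 8457) = ½ · 968 · 2464 = 1192576.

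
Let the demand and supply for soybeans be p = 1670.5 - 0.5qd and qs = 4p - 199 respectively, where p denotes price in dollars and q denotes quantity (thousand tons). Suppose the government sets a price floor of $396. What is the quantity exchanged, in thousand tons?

2161

Rearranging demand gives qd = 3341 - 2p. In a free market, 3341 - 2p = 4p - 199 gives the equilibrium p* = 590, q* = 2161.
Since 396 is below p* = 590, the floor does not bind and the free-market outcome prevails.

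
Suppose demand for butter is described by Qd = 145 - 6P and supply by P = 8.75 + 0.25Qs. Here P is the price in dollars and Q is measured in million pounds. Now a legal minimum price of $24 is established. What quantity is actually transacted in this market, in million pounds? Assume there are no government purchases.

Rearranging supply gives Qs = 4P - 35. In a free market, 145 - 6P = 4P - 35 gives the equilibrium P* = 18, Q* = 37.
Because the floor (24) lies above the market-clearing price, it is binding.
At P = 24: Qd = 145 - 6·24 = 1 and Qs = 4·24 - 35 = 61.
The quantity actually transacted is the short side, demand: 1.

1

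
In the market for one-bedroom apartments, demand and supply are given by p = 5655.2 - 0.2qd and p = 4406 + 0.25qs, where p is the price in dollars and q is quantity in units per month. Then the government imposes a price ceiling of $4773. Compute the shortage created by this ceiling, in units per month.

2943

Rearranging demand gives qd = 28276 - 5p; rearranging supply gives qs = 4p - 17624. In a free market, 28276 - 5p = 4p - 17624 gives the equilibrium p* = 5100, q* = 2776.
Since 4773 < 5100, the ceiling is binding.
At p = 4773: qd = 28276 - 5·4773 = 4411 and qs = 4·4773 - 17624 = 1468.
Shortage = qd - qs = 4411 - 1468 = 2943.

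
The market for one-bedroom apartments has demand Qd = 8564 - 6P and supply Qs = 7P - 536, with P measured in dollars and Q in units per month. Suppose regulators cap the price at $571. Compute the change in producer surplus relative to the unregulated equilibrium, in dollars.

-504712.5

Equilibrium: 8564 - 6P = 7P - 536, so 9100 = 13P and P* = 700, Q* = 4364.
Because the ceiling (571) lies below the market-clearing price, it is binding.
At P = 571: Qd = 8564 - 6·571 = 5138 and Qs = 7·571 - 536 = 3461.
Producer surplus without the control is ½ · (700 - 536/7) · 4364 = 9522248/7.
With the ceiling, producers sell 3461 units at 571, so PS = ½ · (571 - 536/7) · 3461 = 11978521/14.
Change in producer surplus = 11978521/14 - 9522248/7 = -504712.5.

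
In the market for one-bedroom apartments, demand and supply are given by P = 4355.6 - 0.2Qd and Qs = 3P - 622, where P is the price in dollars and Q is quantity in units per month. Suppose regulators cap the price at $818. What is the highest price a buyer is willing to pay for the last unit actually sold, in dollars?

Rearranging demand gives Qd = 21778 - 5P. Equilibrium: 21778 - 5P = 3P - 622, so 22400 = 8P and P* = 2800, Q* = 7778.
The ceiling of 818 is below the equilibrium price 2800, so it binds.
At P = 818: Qd = 21778 - 5·818 = 17688 and Qs = 3·818 - 622 = 1832.
Only 1832 units reach the market. On the demand curve, the marginal buyer's willingness to pay at Q = 1832 is (21778 - 1832)/5 = 3989.2.

3989.2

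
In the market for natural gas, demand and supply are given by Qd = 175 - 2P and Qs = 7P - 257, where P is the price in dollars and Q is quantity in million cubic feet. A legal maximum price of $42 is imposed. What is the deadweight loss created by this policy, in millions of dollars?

In a free market, 175 - 2P = 7P - 257 gives the equilibrium P* = 48, Q* = 79.
Since 42 < 48, the ceiling is binding.
At P = 42: Qd = 175 - 2·42 = 91 and Qs = 7·42 - 257 = 37.
Quantity traded falls to 37. At Q = 37 the demand price is (175 - 37)/2 = 69 and the supply price is (257 + 37)/7 = 42.
Deadweight loss = ½ · (69 - 42) · (79 - 37) = ½ · 27 · 42 = 567.

567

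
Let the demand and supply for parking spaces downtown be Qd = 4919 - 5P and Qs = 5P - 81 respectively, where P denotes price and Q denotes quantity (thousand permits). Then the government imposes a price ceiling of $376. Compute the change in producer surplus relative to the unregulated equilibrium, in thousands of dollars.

-261516

Equilibrium: 4919 - 5P = 5P - 81, so 5000 = 10P and P* = 500, Q* = 2419.
Since 376 < 500, the ceiling is binding.
At P = 376: Qd = 4919 - 5·376 = 3039 and Qs = 5·376 - 81 = 1799.
Producer surplus without the control is ½ · (500 - 16.2) · 2419 = 585156.1.
With the ceiling, producers sell 1799 units at 376, so PS = ½ · (376 - 16.2) · 1799 = 323640.1.
Change in producer surplus = 323640.1 - 585156.1 = -261516.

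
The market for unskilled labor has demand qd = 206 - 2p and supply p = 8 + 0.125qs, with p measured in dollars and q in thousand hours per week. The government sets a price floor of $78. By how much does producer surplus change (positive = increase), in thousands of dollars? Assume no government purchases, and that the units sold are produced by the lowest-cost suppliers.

1899.75

Rearranging supply gives qs = 8p - 64. Equilibrium: 206 - 2p = 8p - 64, so 270 = 10p and p* = 27, q* = 152.
Since 78 > 27, the floor is binding.
At p = 78: qd = 206 - 2·78 = 50 and qs = 8·78 - 64 = 560.
Producer surplus without the control is ½ · (27 - 8) · 152 = 1444.
With the floor, 50 units are sold at 78. The supply price at q = 50 is 14.25, so PS = ½ · [(78 - 8) + (78 - 14.25)] · 50 = 3343.75.
Change in producer surplus = 3343.75 - 1444 = 1899.75.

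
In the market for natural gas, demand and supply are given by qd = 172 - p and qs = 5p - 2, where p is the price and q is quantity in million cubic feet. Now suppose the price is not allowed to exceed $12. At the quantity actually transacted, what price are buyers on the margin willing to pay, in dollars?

114

Setting quantity demanded equal to quantity supplied, 172 - p = 5p - 2, gives p* = 29 and q* = 143.
The ceiling of 12 is below the equilibrium price 29, so it binds.
At p = 12: qd = 172 - 12 = 160 and qs = 5·12 - 2 = 58.
Only 58 units reach the market. On the demand curve, the marginal buyer's willingness to pay at q = 58 is (172 - 58) = 114.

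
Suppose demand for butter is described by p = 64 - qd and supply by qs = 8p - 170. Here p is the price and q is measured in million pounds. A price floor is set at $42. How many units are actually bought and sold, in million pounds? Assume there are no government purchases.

Rearranging demand gives qd = 64 - p. In a free market, 64 - p = 8p - 170 gives the equilibrium p* = 26, q* = 38.
Since 42 > 26, the floor is binding.
At p = 42: qd = 64 - 42 = 22 and qs = 8·42 - 170 = 166.
The quantity actually transacted is the short side, demand: 22.

22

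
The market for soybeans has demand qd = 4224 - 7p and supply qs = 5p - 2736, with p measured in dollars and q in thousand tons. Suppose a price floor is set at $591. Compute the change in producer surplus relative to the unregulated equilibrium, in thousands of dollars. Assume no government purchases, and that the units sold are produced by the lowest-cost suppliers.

Equilibrium: 4224 - 7p = 5p - 2736, so 6960 = 12p and p* = 580, q* = 164.
Because the floor (591) lies above the market-clearing price, it is binding.
At p = 591: qd = 4224 - 7·591 = 87 and qs = 5·591 - 2736 = 219.
Producer surplus without the control is ½ · (580 - 547.2) · 164 = 2689.6.
With the floor, 87 units are sold at 591. The supply price at q = 87 is 564.6, so PS = ½ · [(591 - 547.2) + (591 - 564.6)] · 87 = 3053.7.
Change in producer surplus = 3053.7 - 2689.6 = 364.1.

364.1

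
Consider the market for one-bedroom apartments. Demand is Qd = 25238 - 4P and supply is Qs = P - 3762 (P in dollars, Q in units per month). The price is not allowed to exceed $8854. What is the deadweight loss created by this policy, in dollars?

Setting quantity demanded equal to quantity supplied, 25238 - 4P = P - 3762, gives P* = 5800 and Q* = 2038.
The ceiling of 8854 is above the equilibrium price 5800, so it is not binding; the market clears at P* = 5800, Q* = 2038.
Since the control does not bind, no trades are prevented and deadweight loss is zero.

0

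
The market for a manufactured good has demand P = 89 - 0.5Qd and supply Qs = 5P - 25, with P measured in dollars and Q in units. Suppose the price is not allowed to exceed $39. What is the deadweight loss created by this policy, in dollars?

0

Rearranging demand gives Qd = 178 - 2P. Setting quantity demanded equal to quantity supplied, 178 - 2P = 5P - 25, gives P* = 29 and Q* = 120.
Since 39 is above P* = 29, the ceiling does not bind and the free-market outcome prevails.
Since the control does not bind, no trades are prevented and deadweight loss is zero.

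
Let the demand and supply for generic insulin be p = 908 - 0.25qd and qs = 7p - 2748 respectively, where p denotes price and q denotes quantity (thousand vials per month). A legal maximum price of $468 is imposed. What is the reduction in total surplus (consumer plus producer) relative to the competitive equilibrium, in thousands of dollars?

120736

Rearranging demand gives qd = 3632 - 4p. Setting quantity demanded equal to quantity supplied, 3632 - 4p = 7p - 2748, gives p* = 580 and q* = 1312.
The ceiling of 468 is below the equilibrium price 580, so it binds.
At p = 468: qd = 3632 - 4·468 = 1760 and qs = 7·468 - 2748 = 528.
Quantity traded falls to 528. At q = 528 the demand price is (3632 - 528)/4 = 776 and the supply price is (2748 + 528)/7 = 468.
Deadweight loss = ½ · (776 - 468) · (1312 - 528) = ½ · 308 · 784 = 120736.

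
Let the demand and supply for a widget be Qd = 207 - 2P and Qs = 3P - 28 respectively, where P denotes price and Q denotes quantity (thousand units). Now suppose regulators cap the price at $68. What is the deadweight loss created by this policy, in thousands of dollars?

0

In a free market, 207 - 2P = 3P - 28 gives the equilibrium P* = 47, Q* = 113.
The ceiling of 68 is above the equilibrium price 47, so it is not binding; the market clears at P* = 47, Q* = 113.
Since the control does not bind, no trades are prevented and deadweight loss is zero.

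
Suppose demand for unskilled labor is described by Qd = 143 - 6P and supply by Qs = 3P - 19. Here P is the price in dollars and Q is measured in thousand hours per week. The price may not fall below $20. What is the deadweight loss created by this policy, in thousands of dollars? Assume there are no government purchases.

In a free market, 143 - 6P = 3P - 19 gives the equilibrium P* = 18, Q* = 35.
The floor of 20 is above the equilibrium price 18, so it binds.
At P = 20: Qd = 143 - 6·20 = 23 and Qs = 3·20 - 19 = 41.
Quantity traded falls to 23. At Q = 23 the demand price is (143 - 23)/6 = 20 and the supply price is (19 + 23)/3 = 14.
Deadweight loss = ½ · (20 - 14) · (35 - 23) = ½ · 6 · 12 = 36.

36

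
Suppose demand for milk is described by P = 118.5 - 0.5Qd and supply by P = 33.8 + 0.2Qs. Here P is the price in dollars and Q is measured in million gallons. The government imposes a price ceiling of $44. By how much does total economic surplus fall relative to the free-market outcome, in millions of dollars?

1715

Rearranging demand gives Qd = 237 - 2P; rearranging supply gives Qs = 5P - 169. Setting quantity demanded equal to quantity supplied, 237 - 2P = 5P - 169, gives P* = 58 and Q* = 121.
The ceiling of 44 is below the equilibrium price 58, so it binds.
At P = 44: Qd = 237 - 2·44 = 149 and Qs = 5·44 - 169 = 51.
Quantity traded falls to 51. At Q = 51 the demand price is (237 - 51)/2 = 93 and the supply price is (169 + 51)/5 = 44.
Deadweight loss = ½ · (93 - 44) · (121 - 51) = ½ · 49 · 70 = 1715.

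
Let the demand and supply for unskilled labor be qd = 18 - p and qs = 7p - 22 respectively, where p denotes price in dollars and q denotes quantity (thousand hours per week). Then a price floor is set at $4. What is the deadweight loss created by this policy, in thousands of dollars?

0

Setting quantity demanded equal to quantity supplied, 18 - p = 7p - 22, gives p* = 5 and q* = 13.
Since 4 is below p* = 5, the floor does not bind and the free-market outcome prevails.
Since the control does not bind, no trades are prevented and deadweight loss is zero.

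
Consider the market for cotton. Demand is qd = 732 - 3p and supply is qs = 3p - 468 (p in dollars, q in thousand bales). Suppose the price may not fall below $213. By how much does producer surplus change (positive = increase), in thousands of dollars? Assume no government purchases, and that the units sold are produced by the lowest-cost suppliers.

Equilibrium: 732 - 3p = 3p - 468, so 1200 = 6p and p* = 200, q* = 132.
The floor of 213 is above the equilibrium price 200, so it binds.
At p = 213: qd = 732 - 3·213 = 93 and qs = 3·213 - 468 = 171.
Producer surplus without the control is ½ · (200 - 156) · 132 = 2904.
With the floor, 93 units are sold at 213. The supply price at q = 93 is 187, so PS = ½ · [(213 - 156) + (213 - 187)] · 93 = 3859.5.
Change in producer surplus = 3859.5 - 2904 = 955.5.

955.5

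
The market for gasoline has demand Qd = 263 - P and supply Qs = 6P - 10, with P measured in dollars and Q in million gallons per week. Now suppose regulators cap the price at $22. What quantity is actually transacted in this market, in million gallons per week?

122

Setting quantity demanded equal to quantity supplied, 263 - P = 6P - 10, gives P* = 39 and Q* = 224.
Because the ceiling (22) lies below the market-clearing price, it is binding.
At P = 22: Qd = 263 - 22 = 241 and Qs = 6·22 - 10 = 122.
The quantity actually transacted is the short side, supply: 122.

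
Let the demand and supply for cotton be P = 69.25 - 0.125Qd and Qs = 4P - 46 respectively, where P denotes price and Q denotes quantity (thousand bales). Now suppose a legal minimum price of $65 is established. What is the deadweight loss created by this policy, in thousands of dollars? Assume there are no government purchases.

Rearranging demand gives Qd = 554 - 8P. In a free market, 554 - 8P = 4P - 46 gives the equilibrium P* = 50, Q* = 154.
The floor of 65 is above the equilibrium price 50, so it binds.
At P = 65: Qd = 554 - 8·65 = 34 and Qs = 4·65 - 46 = 214.
Quantity traded falls to 34. At Q = 34 the demand price is (554 - 34)/8 = 65 and the supply price is (46 + 34)/4 = 20.
Deadweight loss = ½ · (65 - 20) · (154 - 34) = ½ · 45 · 120 = 2700.

2700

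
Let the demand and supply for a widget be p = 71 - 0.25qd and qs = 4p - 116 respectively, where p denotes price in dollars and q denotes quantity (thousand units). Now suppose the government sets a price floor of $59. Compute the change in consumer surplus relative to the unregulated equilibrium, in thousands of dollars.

Rearranging demand gives qd = 284 - 4p. Setting quantity demanded equal to quantity supplied, 284 - 4p = 4p - 116, gives p* = 50 and q* = 84.
Because the floor (59) lies above the market-clearing price, it is binding.
At p = 59: qd = 284 - 4·59 = 48 and qs = 4·59 - 116 = 120.
Consumer surplus without the control is ½ · (71 - 50) · 84 = 882.
With the floor, consumers buy 48 units at 59, so CS = ½ · (71 - 59) · 48 = 288.
Change in consumer surplus = 288 - 882 = -594.

-594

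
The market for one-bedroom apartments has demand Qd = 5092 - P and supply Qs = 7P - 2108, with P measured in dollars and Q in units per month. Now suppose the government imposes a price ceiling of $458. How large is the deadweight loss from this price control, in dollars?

5470192

Without the control the market clears where 5092 - P = 7P - 2108, i.e. P* = 900 and Q* = 4192.
Since 458 < 900, the ceiling is binding.
At P = 458: Qd = 5092 - 458 = 4634 and Qs = 7·458 - 2108 = 1098.
Quantity traded falls to 1098. At Q = 1098 the demand price is 5092 - 1098 = 3994 and the supply price is (2108 + 1098)/7 = 458.
Deadweight loss = ½ · (3994 - 458) · (4192 - 1098) = ½ · 3536 · 3094 = 5470192.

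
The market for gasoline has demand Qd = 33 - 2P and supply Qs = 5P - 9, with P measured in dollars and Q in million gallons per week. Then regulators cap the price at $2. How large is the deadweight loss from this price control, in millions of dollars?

In a free market, 33 - 2P = 5P - 9 gives the equilibrium P* = 6, Q* = 21.
Because the ceiling (2) lies below the market-clearing price, it is binding.
At P = 2: Qd = 33 - 2·2 = 29 and Qs = 5·2 - 9 = 1.
Quantity traded falls to 1. At Q = 1 the demand price is (33 - 1)/2 = 16 and the supply price is (9 + 1)/5 = 2.
Deadweight loss = ½ · (16 - 2) · (21 - 1) = ½ · 14 · 20 = 140.

140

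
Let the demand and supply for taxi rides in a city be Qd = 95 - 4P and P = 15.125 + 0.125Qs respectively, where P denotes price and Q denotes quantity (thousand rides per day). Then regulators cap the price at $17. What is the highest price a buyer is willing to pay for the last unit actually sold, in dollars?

Rearranging supply gives Qs = 8P - 121. Without the control the market clears where 95 - 4P = 8P - 121, i.e. P* = 18 and Q* = 23.
The ceiling of 17 is below the equilibrium price 18, so it binds.
At P = 17: Qd = 95 - 4·17 = 27 and Qs = 8·17 - 121 = 15.
Only 15 units reach the market. On the demand curve, the marginal buyer's willingness to pay at Q = 15 is (95 - 15)/4 = 20.

20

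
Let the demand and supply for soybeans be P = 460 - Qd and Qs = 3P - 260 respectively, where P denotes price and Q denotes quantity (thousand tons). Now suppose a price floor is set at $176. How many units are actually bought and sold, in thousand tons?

280

Rearranging demand gives Qd = 460 - P. Without the control the market clears where 460 - P = 3P - 260, i.e. P* = 180 and Q* = 280.
Since 176 is below P* = 180, the floor does not bind and the free-market outcome prevails.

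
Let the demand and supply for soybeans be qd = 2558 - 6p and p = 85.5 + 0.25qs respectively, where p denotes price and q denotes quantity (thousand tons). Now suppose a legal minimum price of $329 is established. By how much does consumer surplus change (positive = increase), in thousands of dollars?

-27339

Rearranging supply gives qs = 4p - 342. Without the control the market clears where 2558 - 6p = 4p - 342, i.e. p* = 290 and q* = 818.
Because the floor (329) lies above the market-clearing price, it is binding.
At p = 329: qd = 2558 - 6·329 = 584 and qs = 4·329 - 342 = 974.
Consumer surplus without the control is ½ · (1279/3 - 290) · 818 = 167281/3.
With the floor, consumers buy 584 units at 329, so CS = ½ · (1279/3 - 329) · 584 = 85264/3.
Change in consumer surplus = 85264/3 - 167281/3 = -27339.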